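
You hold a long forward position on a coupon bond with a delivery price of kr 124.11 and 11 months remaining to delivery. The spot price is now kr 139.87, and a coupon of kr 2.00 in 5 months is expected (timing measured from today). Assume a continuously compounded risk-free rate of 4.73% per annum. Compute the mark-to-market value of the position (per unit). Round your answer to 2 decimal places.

kr 19.07

PV(remaining coupons) I = 2.00·e^(−0.0473·5/12) = 1.9610
Current forward F = (S − I)·e^(rT) = (139.87 − 1.9610)·e^(0.0473·11/12) = 137.9090 × 1.044312 = 144.0200
Value (long) = (F − K)·e^(−rT) = (144.0200 − 124.11) × 0.957568 = 19.0652
Value = kr 19.07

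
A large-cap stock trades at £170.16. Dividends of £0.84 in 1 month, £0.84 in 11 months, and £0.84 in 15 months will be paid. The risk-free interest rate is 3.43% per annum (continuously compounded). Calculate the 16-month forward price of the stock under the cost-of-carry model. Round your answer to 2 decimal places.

£175.55

PV(dividends) I = 0.84·e^(−0.0343·1/12) + 0.84·e^(−0.0343·11/12) + 0.84·e^(−0.0343·15/12)
I = 0.8376 + 0.8140 + 0.8047 = 2.4563
F = (S − I)·e^(rT) = (170.16 − 2.4563) · e^(0.0343·16/12)
= 167.7037 · e^0.045733 = 167.7037 × 1.046795 = £175.55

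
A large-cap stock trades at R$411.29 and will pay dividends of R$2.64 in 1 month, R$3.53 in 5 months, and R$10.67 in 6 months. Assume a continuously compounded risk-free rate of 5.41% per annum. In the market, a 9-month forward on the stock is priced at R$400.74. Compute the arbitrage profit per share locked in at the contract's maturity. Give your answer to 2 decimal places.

PV(dividends) I = 2.64·e^(−0.0541·1/12) + 3.53·e^(−0.0541·5/12) + 10.67·e^(−0.0541·6/12) = 16.4647
Fair forward F* = (S − I)·e^(rT) = (411.29 − 16.4647)·e^0.040575 = 394.8253 × 1.041409 = 411.1746
Market R$400.74 < fair 411.1746: forward underpriced → reverse cash-and-carry (short the stock, invest proceeds at r, pay the dividends, go long the forward).
Profit at T = |F_mkt − F*| = |400.74 − 411.1746| = R$10.43 per share

R$10.43 per share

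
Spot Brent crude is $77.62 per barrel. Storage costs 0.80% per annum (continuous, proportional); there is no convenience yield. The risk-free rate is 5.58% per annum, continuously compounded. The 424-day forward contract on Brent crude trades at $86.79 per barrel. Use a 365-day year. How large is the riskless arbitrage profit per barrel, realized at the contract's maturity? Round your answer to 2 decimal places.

Fair forward: F* = S·e^(carry·T), with carry = (r + u) = 0.0558 + 0.0080 = 0.0638
F* = 77.62 · e^(0.0638 × 424/365) = 77.62 · e^0.074113 = 77.62 × 1.076928 = $83.5912
Market $86.79 > fair $83.5912: forward overpriced → cash-and-carry (buy spot, short the forward).
At maturity, profit = |F_mkt − F*| = |86.79 − 83.5912| = $3.20 per barrel

$3.20 per barrel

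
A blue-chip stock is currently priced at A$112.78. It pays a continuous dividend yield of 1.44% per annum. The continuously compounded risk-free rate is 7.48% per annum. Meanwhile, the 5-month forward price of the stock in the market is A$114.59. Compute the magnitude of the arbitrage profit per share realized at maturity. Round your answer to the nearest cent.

A$1.06 per share

Fair forward: F* = S·e^(carry·T), with carry = (r − q) = 0.0748 − 0.0144 = 0.0604
F* = 112.78 · e^(0.0604 × 5/12) = 112.78 · e^0.025167 = 112.78 × 1.025486 = A$115.6543
Market A$114.59 < fair A$115.6543: forward underpriced → reverse cash-and-carry (short spot, go long the forward).
At maturity, profit = |F_mkt − F*| = |114.59 − 115.6543| = A$1.06 per share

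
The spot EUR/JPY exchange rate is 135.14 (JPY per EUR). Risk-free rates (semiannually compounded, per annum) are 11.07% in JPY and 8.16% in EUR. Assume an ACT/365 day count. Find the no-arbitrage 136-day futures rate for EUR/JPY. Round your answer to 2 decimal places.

By covered interest parity, F = S · (1+r_JPY/2)^(2T) / (1+r_EUR/2)^(2T)
= 135.14 × 1.040963 / 1.030249 = 135.14 × 1.010399
F = 136.55 JPY per EUR

136.55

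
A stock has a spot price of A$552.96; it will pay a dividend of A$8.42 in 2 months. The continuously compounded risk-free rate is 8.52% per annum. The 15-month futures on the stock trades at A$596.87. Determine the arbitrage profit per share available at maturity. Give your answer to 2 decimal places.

PV(dividends) I = 8.42·e^(−0.0852·2/12) = 8.3013
Fair futures F* = (S − I)·e^(rT) = (552.96 − 8.3013)·e^0.106500 = 544.6587 × 1.112378 = 605.8664
Market A$596.87 < fair 605.8664: forward underpriced → reverse cash-and-carry (short the stock, invest proceeds at r, pay the dividends, go long the forward).
Profit at T = |F_mkt − F*| = |596.87 − 605.8664| = A$9.00 per share

A$9.00 per share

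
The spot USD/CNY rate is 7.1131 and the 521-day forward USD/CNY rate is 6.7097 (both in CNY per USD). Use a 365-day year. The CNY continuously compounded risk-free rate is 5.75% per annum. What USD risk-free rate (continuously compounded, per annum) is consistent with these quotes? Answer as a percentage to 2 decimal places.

9.84%

F = S·e^((r_CNY − r_USD)T) ⇒ r_USD = r_CNY − ln(F/S)/T
ln(6.7097/7.1131) = -0.058384; /(521/365) = -0.040902
r_USD = 0.0575 + 0.040902 = 0.098402
r_USD = 9.84%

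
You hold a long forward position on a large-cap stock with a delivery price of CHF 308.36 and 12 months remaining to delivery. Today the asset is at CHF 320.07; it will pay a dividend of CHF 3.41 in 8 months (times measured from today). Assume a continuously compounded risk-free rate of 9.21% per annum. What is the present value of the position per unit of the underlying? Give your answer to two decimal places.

PV(remaining dividends) I = 3.41·e^(−0.0921·8/12) = 3.2069
Current forward F = (S − I)·e^(rT) = (320.07 − 3.2069)·e^(0.0921·12/12) = 316.8631 × 1.096474 = 347.4322
Value (long) = (F − K)·e^(−rT) = (347.4322 − 308.36) × 0.912014 = 35.6344
Value = CHF 35.63

CHF 35.63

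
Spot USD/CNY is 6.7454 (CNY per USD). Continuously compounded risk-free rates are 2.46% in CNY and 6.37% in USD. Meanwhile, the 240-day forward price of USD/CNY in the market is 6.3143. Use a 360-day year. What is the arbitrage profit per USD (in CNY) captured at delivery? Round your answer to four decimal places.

0.2575 per USD (in CNY)

Fair forward: F* = S·e^(carry·T), with carry = (r_CNY − r_USD) = 0.0246 − 0.0637 = -0.0391
F* = 6.7454 · e^(-0.0391 × 240/360) = 6.7454 · e^-0.026067 = 6.7454 × 0.974270 = 6.5718
Market 6.3143 < fair 6.5718: forward underpriced → reverse cash-and-carry (short spot, go long the forward).
At maturity, profit = |F_mkt − F*| = |6.3143 − 6.5718| = 0.2575 per USD (in CNY)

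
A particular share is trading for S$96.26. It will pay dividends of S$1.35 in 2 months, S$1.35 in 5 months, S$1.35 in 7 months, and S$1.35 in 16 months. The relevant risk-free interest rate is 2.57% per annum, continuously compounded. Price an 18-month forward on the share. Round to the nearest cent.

S$94.52

PV(dividends) I = 1.35·e^(−0.0257·2/12) + 1.35·e^(−0.0257·5/12) + 1.35·e^(−0.0257·7/12) + 1.35·e^(−0.0257·16/12)
I = 1.3442 + 1.3356 + 1.3299 + 1.3045 = 5.3142
F = (S − I)·e^(rT) = (96.26 − 5.3142) · e^(0.0257·18/12)
= 90.9458 · e^0.038550 = 90.9458 × 1.039303 = S$94.52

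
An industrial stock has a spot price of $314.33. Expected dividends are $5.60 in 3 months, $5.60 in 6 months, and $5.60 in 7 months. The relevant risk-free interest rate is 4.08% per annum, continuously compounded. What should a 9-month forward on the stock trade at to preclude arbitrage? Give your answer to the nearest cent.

PV(dividends) I = 5.60·e^(−0.0408·3/12) + 5.60·e^(−0.0408·6/12) + 5.60·e^(−0.0408·7/12)
I = 5.5432 + 5.4869 + 5.4683 = 16.4984
F = (S − I)·e^(rT) = (314.33 − 16.4984) · e^(0.0408·9/12)
= 297.8316 · e^0.030600 = 297.8316 × 1.031073 = $307.09

$307.09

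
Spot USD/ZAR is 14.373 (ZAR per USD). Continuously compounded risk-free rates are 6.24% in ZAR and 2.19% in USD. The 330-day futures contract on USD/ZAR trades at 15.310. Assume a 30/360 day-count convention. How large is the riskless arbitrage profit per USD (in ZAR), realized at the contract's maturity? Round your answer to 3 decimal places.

Fair futures: F* = S·e^(carry·T), with carry = (r_ZAR − r_USD) = 0.0624 − 0.0219 = 0.0405
F* = 14.373 · e^(0.0405 × 330/360) = 14.373 · e^0.037125 = 14.373 × 1.037823 = 14.9166
Market 15.310 > fair 14.9166: forward overpriced → cash-and-carry (buy spot, short the forward).
At maturity, profit = |F_mkt − F*| = |15.310 − 14.9166| = 0.393 per USD (in ZAR)

0.393 per USD (in ZAR)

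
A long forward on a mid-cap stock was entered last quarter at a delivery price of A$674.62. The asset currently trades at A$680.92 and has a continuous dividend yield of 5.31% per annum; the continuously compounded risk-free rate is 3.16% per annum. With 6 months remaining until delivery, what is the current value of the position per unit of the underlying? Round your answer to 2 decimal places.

-A$0.97

Current fair forward for the remaining 6 months: F = S·e^((r − q)·T), (r − q) = 0.0316 − 0.0531 = -0.0215
F = 680.92 · e^(-0.0215 × 6/12) = 680.92 × 0.989308 = 673.6396
Value of long forward = (F − K)·e^(−rT) = (673.6396 − 674.62) · e^(−0.0316·6/12)
= -0.9804 × 0.984324 = -0.97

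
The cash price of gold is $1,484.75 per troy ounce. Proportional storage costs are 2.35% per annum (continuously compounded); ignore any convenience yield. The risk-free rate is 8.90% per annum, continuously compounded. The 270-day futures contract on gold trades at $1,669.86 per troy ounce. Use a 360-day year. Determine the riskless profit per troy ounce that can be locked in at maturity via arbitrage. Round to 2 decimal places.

$54.40 per troy ounce

Fair futures: F* = S·e^(carry·T), with carry = (r + u) = 0.0890 + 0.0235 = 0.1125
F* = 1484.75 · e^(0.1125 × 270/360) = 1484.75 · e^0.08437500 = 1484.75 × 1.08803683 = $1615.4627
Market $1669.86 > fair $1615.4627: forward overpriced → cash-and-carry (buy spot, short the forward).
At maturity, profit = |F_mkt − F*| = |1669.86 − 1615.4627| = $54.40 per troy ounce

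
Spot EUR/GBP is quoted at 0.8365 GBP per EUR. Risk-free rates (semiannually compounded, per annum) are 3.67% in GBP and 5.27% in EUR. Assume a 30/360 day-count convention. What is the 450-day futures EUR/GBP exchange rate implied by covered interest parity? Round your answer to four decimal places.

0.8203

By covered interest parity, F = S · (1+r_GBP/2)^(2T) / (1+r_EUR/2)^(2T)
= 0.8365 × 1.046508 / 1.067183 = 0.8365 × 0.980627
F = 0.8203 GBP per EUR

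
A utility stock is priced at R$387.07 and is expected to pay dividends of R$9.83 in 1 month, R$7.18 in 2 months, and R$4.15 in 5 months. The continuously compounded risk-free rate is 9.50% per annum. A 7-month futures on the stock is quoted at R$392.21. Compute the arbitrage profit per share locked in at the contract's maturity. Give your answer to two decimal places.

PV(dividends) I = 9.83·e^(−0.0950·1/12) + 7.18·e^(−0.0950·2/12) + 4.15·e^(−0.0950·5/12) = 20.8086
Fair futures F* = (S − I)·e^(rT) = (387.07 − 20.8086)·e^0.055417 = 366.2614 × 1.056981 = 387.1313
Market R$392.21 > fair 387.1313: forward overpriced → cash-and-carry (borrow at r, buy the stock and collect the dividends, short the forward).
Profit at T = |F_mkt − F*| = |392.21 − 387.1313| = R$5.08 per share

R$5.08 per share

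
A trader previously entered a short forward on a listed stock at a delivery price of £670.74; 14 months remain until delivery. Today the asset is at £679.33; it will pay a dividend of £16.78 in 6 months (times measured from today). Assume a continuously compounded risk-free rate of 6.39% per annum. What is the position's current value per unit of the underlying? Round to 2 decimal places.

PV(remaining dividends) I = 16.78·e^(−0.0639·6/12) = 16.2524
Current forward F = (S − I)·e^(rT) = (679.33 − 16.2524)·e^(0.0639·14/12) = 663.0776 × 1.077399 = 714.3991
Value (long) = (F − K)·e^(−rT) = (714.3991 − 670.74) × 0.928161 = 40.5227
Short position value = −(long value) = -£40.52

-£40.52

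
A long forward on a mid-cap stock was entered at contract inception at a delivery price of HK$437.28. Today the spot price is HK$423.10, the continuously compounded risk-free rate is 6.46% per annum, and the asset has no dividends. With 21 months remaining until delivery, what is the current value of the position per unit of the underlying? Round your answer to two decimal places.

HK$32.56

Current fair forward for the remaining 21 months: F = S·e^(r·T), r = 0.0646
F = 423.10 · e^(0.0646 × 21/12) = 423.10 × 1.119688 = 473.7400
Value of long forward = (F − K)·e^(−rT) = (473.7400 − 437.28) · e^(−0.0646·21/12)
= 36.4600 × 0.893106 = 32.56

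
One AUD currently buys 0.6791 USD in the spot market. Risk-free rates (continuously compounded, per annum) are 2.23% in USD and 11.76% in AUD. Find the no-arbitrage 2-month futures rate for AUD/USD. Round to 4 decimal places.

0.6684

F = S·e^((r_USD − r_AUD)T) = 0.6791 · e^((0.0223 − 0.1176) × 2/12)
= 0.6791 · e^-0.015883 = 0.6791 × 0.984242
F = 0.6684 USD per AUD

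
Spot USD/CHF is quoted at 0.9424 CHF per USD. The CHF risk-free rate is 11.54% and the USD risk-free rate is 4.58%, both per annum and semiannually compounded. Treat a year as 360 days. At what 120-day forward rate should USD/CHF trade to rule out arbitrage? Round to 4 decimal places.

By covered interest parity, F = S · (1+r_CHF/2)^(2T) / (1+r_USD/2)^(2T)
= 0.9424 × 1.038106 / 1.015209 = 0.9424 × 1.022554
F = 0.9637 CHF per USD

0.9637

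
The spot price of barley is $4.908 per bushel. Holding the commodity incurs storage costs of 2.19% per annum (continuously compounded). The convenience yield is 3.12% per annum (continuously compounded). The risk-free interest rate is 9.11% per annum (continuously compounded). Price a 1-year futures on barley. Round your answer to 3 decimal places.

$5.326 per bushel

Net carry = r + u − y = 0.0911 + 0.0219 − 0.0312 = 0.0818
F = S·e^((r+u−y)T) = 4.908 · e^(0.0818 × 1) = 4.908 · e^0.081800
= 4.908 × 1.085239 = $5.326 per bushel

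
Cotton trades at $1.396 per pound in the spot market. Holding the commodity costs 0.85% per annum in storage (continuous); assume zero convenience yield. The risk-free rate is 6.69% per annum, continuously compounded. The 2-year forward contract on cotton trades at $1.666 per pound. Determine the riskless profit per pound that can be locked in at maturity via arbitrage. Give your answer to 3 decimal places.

$0.043 per pound

Fair forward: F* = S·e^(carry·T), with carry = (r + u) = 0.0669 + 0.0085 = 0.0754
F* = 1.396 · e^(0.0754 × 2) = 1.396 · e^0.150800 = 1.396 × 1.162764 = $1.6232
Market $1.666 > fair $1.6232: forward overpriced → cash-and-carry (buy spot, short the forward).
At maturity, profit = |F_mkt − F*| = |1.666 − 1.6232| = $0.043 per pound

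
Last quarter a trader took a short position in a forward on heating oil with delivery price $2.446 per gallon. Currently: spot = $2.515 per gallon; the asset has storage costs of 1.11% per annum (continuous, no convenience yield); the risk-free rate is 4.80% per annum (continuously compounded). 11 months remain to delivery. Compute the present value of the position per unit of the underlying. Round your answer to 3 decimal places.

-$0.200 per gallon

Current fair forward for the remaining 11 months: F = S·e^((r + u)·T), (r + u) = 0.0480 + 0.0111 = 0.0591
F = 2.515 · e^(0.0591 × 11/12) = 2.515 × 1.055669 = 2.6550
Value of long forward = (F − K)·e^(−rT) = (2.6550 − 2.446) · e^(−0.0480·11/12)
= 0.2090 × 0.956954 = 0.200
Short position value = −(long value) = -$0.200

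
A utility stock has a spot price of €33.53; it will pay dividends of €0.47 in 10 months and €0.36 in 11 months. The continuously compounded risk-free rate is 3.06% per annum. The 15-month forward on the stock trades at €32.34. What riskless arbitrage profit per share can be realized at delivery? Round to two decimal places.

€1.66 per share

PV(dividends) I = 0.47·e^(−0.0306·10/12) + 0.36·e^(−0.0306·11/12) = 0.8082
Fair forward F* = (S − I)·e^(rT) = (33.53 − 0.8082)·e^0.038250 = 32.7218 × 1.038991 = 33.9977
Market €32.34 < fair 33.9977: forward underpriced → reverse cash-and-carry (short the stock, invest proceeds at r, pay the dividends, go long the forward).
Profit at T = |F_mkt − F*| = |32.34 − 33.9977| = €1.66 per share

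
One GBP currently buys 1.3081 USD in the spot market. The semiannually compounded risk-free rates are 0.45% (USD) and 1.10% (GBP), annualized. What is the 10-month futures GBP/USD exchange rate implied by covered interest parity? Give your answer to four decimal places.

By covered interest parity, F = S · (1+r_USD/2)^(2T) / (1+r_GBP/2)^(2T)
= 1.3081 × 1.003753 / 1.009183 = 1.3081 × 0.994619
F = 1.3011 USD per GBP

1.3011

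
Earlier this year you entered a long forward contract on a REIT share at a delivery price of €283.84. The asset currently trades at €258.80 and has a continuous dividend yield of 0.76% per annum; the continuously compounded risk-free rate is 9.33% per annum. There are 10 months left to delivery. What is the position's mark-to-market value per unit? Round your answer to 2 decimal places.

Current fair forward for the remaining 10 months: F = S·e^((r − q)·T), (r − q) = 0.0933 − 0.0076 = 0.0857
F = 258.80 · e^(0.0857 × 10/12) = 258.80 × 1.074029 = 277.9587
Value of long forward = (F − K)·e^(−rT) = (277.9587 − 283.84) · e^(−0.0933·10/12)
= -5.8813 × 0.925196 = -5.44

-€5.44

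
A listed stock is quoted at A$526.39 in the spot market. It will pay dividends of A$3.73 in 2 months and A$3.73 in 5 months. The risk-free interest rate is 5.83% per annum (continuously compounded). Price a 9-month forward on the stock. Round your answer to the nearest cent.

PV(dividends) I = 3.73·e^(−0.0583·2/12) + 3.73·e^(−0.0583·5/12)
I = 3.6939 + 3.6405 = 7.3344
F = (S − I)·e^(rT) = (526.39 − 7.3344) · e^(0.0583·9/12)
= 519.0556 · e^0.043725 = 519.0556 × 1.044695 = A$542.25

A$542.25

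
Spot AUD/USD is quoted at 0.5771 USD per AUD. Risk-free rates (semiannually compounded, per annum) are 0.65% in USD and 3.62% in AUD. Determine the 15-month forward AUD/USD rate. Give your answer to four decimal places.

By covered interest parity, F = S · (1+r_USD/2)^(2T) / (1+r_AUD/2)^(2T)
= 0.5771 × 1.008145 / 1.045866 = 0.5771 × 0.963933
F = 0.5563 USD per AUD

0.5563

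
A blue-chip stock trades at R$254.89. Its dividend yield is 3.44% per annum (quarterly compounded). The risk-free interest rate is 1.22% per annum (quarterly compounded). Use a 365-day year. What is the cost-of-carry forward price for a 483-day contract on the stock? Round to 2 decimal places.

R$247.55

F = S · (1+r/4)^(4T) / (1+q/4)^(4T)
= 254.89 × 1.016250 / 1.046369 = 254.89 × 0.971216
F = R$247.55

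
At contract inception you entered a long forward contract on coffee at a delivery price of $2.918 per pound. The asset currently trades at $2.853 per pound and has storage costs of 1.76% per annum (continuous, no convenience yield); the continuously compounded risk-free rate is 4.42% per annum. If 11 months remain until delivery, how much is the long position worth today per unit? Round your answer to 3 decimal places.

$0.097 per pound

Current fair forward for the remaining 11 months: F = S·e^((r + u)·T), (r + u) = 0.0442 + 0.0176 = 0.0618
F = 2.853 · e^(0.0618 × 11/12) = 2.853 × 1.058285 = 3.0193
Value of long forward = (F − K)·e^(−rT) = (3.0193 − 2.918) · e^(−0.0442·11/12)
= 0.1013 × 0.960293 = 0.097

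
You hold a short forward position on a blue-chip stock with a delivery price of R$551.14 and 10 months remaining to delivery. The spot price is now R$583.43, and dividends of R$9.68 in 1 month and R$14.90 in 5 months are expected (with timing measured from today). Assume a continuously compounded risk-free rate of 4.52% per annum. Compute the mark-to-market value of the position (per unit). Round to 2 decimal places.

PV(remaining dividends) I = 9.68·e^(−0.0452·1/12) + 14.90·e^(−0.0452·5/12) = 24.2656
Current forward F = (S − I)·e^(rT) = (583.43 − 24.2656)·e^(0.0452·10/12) = 559.1644 × 1.038385 = 580.6279
Value (long) = (F − K)·e^(−rT) = (580.6279 − 551.14) × 0.963034 = 28.3979
Short position value = −(long value) = -R$28.40

-R$28.40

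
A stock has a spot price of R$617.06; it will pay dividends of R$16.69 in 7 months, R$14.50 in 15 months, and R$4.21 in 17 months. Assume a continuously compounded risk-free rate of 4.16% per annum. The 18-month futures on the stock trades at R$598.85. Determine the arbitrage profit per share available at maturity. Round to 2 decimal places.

PV(dividends) I = 16.69·e^(−0.0416·7/12) + 14.50·e^(−0.0416·15/12) + 4.21·e^(−0.0416·17/12) = 34.0242
Fair futures F* = (S − I)·e^(rT) = (617.06 − 34.0242)·e^0.062400 = 583.0358 × 1.064388 = 620.5763
Market R$598.85 < fair 620.5763: forward underpriced → reverse cash-and-carry (short the stock, invest proceeds at r, pay the dividends, go long the forward).
Profit at T = |F_mkt − F*| = |598.85 − 620.5763| = R$21.73 per share

R$21.73 per share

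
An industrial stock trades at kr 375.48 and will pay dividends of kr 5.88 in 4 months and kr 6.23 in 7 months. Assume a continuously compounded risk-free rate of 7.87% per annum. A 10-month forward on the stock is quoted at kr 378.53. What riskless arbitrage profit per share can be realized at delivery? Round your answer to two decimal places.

kr 9.93 per share

PV(dividends) I = 5.88·e^(−0.0787·4/12) + 6.23·e^(−0.0787·7/12) = 11.6782
Fair forward F* = (S − I)·e^(rT) = (375.48 − 11.6782)·e^0.065583 = 363.8018 × 1.067781 = 388.4606
Market kr 378.53 < fair 388.4606: forward underpriced → reverse cash-and-carry (short the stock, invest proceeds at r, pay the dividends, go long the forward).
Profit at T = |F_mkt − F*| = |378.53 − 388.4606| = kr 9.93 per share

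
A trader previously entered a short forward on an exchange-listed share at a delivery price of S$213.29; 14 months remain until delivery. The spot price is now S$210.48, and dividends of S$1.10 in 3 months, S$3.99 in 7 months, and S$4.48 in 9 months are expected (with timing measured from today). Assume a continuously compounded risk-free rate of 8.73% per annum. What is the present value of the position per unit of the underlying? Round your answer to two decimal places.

PV(remaining dividends) I = 1.10·e^(−0.0873·3/12) + 3.99·e^(−0.0873·7/12) + 4.48·e^(−0.0873·9/12) = 9.0642
Current forward F = (S − I)·e^(rT) = (210.48 − 9.0642)·e^(0.0873·14/12) = 201.4158 × 1.107217 = 223.0110
Value (long) = (F − K)·e^(−rT) = (223.0110 − 213.29) × 0.903165 = 8.7797
Short position value = −(long value) = -S$8.78

-S$8.78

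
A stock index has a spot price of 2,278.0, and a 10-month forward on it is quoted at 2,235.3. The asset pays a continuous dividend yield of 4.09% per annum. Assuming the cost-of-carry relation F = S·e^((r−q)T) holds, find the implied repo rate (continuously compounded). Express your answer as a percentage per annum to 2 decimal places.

From F = S·e^((r−q)T): (r − q) = ln(F/S)/T
ln(2235.3/2278.0) = ln(0.981255) = -0.018923
(r − q) = -0.018923 / (10/12) = -0.022708
r = ln(F/S)/T + q = -0.022708 + 0.0409 = 0.018192
r = 1.82%

1.82%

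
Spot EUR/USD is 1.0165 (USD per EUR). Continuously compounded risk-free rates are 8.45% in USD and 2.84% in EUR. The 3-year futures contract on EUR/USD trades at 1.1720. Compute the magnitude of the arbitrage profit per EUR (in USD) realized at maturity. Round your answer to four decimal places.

Fair futures: F* = S·e^(carry·T), with carry = (r_USD − r_EUR) = 0.0845 − 0.0284 = 0.0561
F* = 1.0165 · e^(0.0561 × 3) = 1.0165 · e^0.168300 = 1.0165 × 1.183292 = 1.2028
Market 1.1720 < fair 1.2028: forward underpriced → reverse cash-and-carry (short spot, go long the forward).
At maturity, profit = |F_mkt − F*| = |1.1720 − 1.2028| = 0.0308 per EUR (in USD)

0.0308 per EUR (in USD)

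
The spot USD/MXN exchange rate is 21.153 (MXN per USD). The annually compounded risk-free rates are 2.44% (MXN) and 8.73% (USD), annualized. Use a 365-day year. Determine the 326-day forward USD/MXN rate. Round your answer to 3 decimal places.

By covered interest parity, F = S · (1+r_MXN)^T / (1+r_USD)^T
= 21.153 × 1.021765 / 1.077620 = 21.153 × 0.948168
F = 20.057 MXN per USD

20.057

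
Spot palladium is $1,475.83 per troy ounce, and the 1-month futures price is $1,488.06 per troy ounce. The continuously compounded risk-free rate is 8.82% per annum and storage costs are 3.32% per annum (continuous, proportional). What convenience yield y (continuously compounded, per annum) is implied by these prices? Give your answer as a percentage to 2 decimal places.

F = S·e^((r+u−y)T) ⇒ (r+u−y) = ln(F/S)/T
ln(1488.06/1475.83) = 0.008253; /T ⇒ 0.099036
y = r + u − ln(F/S)/T = 0.0882 + 0.0332 − 0.099036 = 0.022364
y = 2.24%

2.24%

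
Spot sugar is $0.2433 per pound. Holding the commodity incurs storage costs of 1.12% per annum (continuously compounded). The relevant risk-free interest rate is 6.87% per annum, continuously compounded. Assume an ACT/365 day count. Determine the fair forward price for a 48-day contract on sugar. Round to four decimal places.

Net carry = r + u − y = 0.0687 + 0.0112 − 0.0000 = 0.0799
F = S·e^((r+u−y)T) = 0.2433 · e^(0.0799 × 48/365) = 0.2433 · e^0.010507
= 0.2433 × 1.010562 = $0.2459 per pound

$0.2459 per pound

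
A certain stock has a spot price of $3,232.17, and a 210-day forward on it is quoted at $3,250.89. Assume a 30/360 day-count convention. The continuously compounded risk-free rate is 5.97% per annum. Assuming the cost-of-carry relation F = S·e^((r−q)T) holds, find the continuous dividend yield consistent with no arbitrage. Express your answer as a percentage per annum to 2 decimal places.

From F = S·e^((r−q)T): (r − q) = ln(F/S)/T
ln(3250.89/3232.17) = ln(1.005792) = 0.005775
(r − q) = 0.005775 / (210/360) = 0.009900
q = r − ln(F/S)/T = 0.0597 − 0.009900 = 0.049800
q = 4.98%

4.98%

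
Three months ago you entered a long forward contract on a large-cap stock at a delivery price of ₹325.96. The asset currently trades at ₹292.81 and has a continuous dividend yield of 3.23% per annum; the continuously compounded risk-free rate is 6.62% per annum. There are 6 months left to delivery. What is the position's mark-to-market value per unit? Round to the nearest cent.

-₹27.23

Current fair forward for the remaining 6 months: F = S·e^((r − q)·T), (r − q) = 0.0662 − 0.0323 = 0.0339
F = 292.81 · e^(0.0339 × 6/12) = 292.81 × 1.017094 = 297.8153
Value of long forward = (F − K)·e^(−rT) = (297.8153 − 325.96) · e^(−0.0662·6/12)
= -28.1447 × 0.967442 = -27.23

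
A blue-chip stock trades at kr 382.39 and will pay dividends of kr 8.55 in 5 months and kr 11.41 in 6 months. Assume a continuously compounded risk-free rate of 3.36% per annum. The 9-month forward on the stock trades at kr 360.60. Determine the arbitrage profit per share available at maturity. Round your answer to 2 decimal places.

PV(dividends) I = 8.55·e^(−0.0336·5/12) + 11.41·e^(−0.0336·6/12) = 19.6510
Fair forward F* = (S − I)·e^(rT) = (382.39 − 19.6510)·e^0.025200 = 362.7390 × 1.025520 = 371.9961
Market kr 360.60 < fair 371.9961: forward underpriced → reverse cash-and-carry (short the stock, invest proceeds at r, pay the dividends, go long the forward).
Profit at T = |F_mkt − F*| = |360.60 − 371.9961| = kr 11.40 per share

kr 11.40 per share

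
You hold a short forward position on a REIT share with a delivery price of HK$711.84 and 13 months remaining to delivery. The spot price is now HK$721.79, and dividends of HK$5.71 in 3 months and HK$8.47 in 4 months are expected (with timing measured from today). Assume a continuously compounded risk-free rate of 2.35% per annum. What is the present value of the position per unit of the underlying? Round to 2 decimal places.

PV(remaining dividends) I = 5.71·e^(−0.0235·3/12) + 8.47·e^(−0.0235·4/12) = 14.0805
Current forward F = (S − I)·e^(rT) = (721.79 − 14.0805)·e^(0.0235·13/12) = 707.7095 × 1.025785 = 725.9578
Value (long) = (F − K)·e^(−rT) = (725.9578 − 711.84) × 0.974863 = 13.7629
Short position value = −(long value) = -HK$13.76

-HK$13.76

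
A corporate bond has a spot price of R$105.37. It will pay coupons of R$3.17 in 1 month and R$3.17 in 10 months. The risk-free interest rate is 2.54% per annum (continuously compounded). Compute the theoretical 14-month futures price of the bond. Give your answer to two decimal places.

R$102.08

PV(coupons) I = 3.17·e^(−0.0254·1/12) + 3.17·e^(−0.0254·10/12)
I = 3.1633 + 3.1036 = 6.2669
F = (S − I)·e^(rT) = (105.37 − 6.2669) · e^(0.0254·14/12)
= 99.1031 · e^0.029633 = 99.1031 × 1.030076 = R$102.08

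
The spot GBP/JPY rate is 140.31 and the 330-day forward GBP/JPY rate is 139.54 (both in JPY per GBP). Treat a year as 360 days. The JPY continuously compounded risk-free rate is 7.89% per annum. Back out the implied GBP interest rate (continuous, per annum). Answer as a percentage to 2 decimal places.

8.49%

F = S·e^((r_JPY − r_GBP)T) ⇒ r_GBP = r_JPY − ln(F/S)/T
ln(139.54/140.31) = -0.005503; /(330/360) = -0.006003
r_GBP = 0.0789 + 0.006003 = 0.084903
r_GBP = 8.49%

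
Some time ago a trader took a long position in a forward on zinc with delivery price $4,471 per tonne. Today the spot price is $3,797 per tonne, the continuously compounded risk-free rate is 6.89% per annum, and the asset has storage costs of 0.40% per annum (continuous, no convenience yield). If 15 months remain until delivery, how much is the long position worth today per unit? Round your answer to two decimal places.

-$286.02 per tonne

Current fair forward for the remaining 15 months: F = S·e^((r + u)·T), (r + u) = 0.0689 + 0.0040 = 0.0729
F = 3797 · e^(0.0729 × 15/12) = 3797 × 1.09540592 = 4159.2563
Value of long forward = (F − K)·e^(−rT) = (4159.2563 − 4471) · e^(−0.0689·15/12)
= -311.7437 × 0.91747954 = -286.02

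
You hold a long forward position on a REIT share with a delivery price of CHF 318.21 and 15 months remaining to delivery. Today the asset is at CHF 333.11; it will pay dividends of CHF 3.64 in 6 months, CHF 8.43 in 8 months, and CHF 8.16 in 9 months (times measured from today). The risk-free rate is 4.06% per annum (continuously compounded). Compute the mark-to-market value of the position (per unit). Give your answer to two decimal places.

CHF 10.96

PV(remaining dividends) I = 3.64·e^(−0.0406·6/12) + 8.43·e^(−0.0406·8/12) + 8.16·e^(−0.0406·9/12) = 19.6870
Current forward F = (S − I)·e^(rT) = (333.11 − 19.6870)·e^(0.0406·15/12) = 313.4230 × 1.052060 = 329.7398
Value (long) = (F − K)·e^(−rT) = (329.7398 − 318.21) × 0.950516 = 10.9593
Value = CHF 10.96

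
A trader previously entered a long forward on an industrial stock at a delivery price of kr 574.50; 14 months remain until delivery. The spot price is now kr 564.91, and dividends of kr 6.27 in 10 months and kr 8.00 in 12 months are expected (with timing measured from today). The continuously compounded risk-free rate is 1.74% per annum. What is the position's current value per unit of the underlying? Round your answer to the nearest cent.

-kr 12.09

PV(remaining dividends) I = 6.27·e^(−0.0174·10/12) + 8.00·e^(−0.0174·12/12) = 14.0417
Current forward F = (S − I)·e^(rT) = (564.91 − 14.0417)·e^(0.0174·14/12) = 550.8683 × 1.020507 = 562.1650
Value (long) = (F − K)·e^(−rT) = (562.1650 − 574.50) × 0.979905 = -12.0871
Value = -kr 12.09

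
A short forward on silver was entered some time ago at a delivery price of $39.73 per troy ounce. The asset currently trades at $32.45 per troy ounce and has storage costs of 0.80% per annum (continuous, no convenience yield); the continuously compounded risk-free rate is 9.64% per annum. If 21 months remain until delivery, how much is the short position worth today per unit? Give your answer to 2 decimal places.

$0.65 per troy ounce

Current fair forward for the remaining 21 months: F = S·e^((r + u)·T), (r + u) = 0.0964 + 0.0080 = 0.1044
F = 32.45 · e^(0.1044 × 21/12) = 32.45 × 1.200454 = 38.9547
Value of long forward = (F − K)·e^(−rT) = (38.9547 − 39.73) · e^(−0.0964·21/12)
= -0.7753 × 0.844762 = -0.65
Short position value = −(long value) = $0.65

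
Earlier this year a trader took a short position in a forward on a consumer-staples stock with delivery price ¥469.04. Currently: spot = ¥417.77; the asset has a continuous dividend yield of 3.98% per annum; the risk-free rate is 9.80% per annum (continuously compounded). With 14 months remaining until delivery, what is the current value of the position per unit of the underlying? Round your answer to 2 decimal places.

¥19.55

Current fair forward for the remaining 14 months: F = S·e^((r − q)·T), (r − q) = 0.0980 − 0.0398 = 0.0582
F = 417.77 · e^(0.0582 × 14/12) = 417.77 × 1.070258 = 447.1217
Value of long forward = (F − K)·e^(−rT) = (447.1217 − 469.04) · e^(−0.0980·14/12)
= -21.9183 × 0.891961 = -19.55
Short position value = −(long value) = ¥19.55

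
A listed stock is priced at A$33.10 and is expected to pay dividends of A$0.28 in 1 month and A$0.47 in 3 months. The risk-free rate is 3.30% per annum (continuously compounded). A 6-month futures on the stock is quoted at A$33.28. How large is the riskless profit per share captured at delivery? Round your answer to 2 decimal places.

PV(dividends) I = 0.28·e^(−0.0330·1/12) + 0.47·e^(−0.0330·3/12) = 0.7454
Fair futures F* = (S − I)·e^(rT) = (33.10 − 0.7454)·e^0.016500 = 32.3546 × 1.016637 = 32.8929
Market A$33.28 > fair 32.8929: forward overpriced → cash-and-carry (borrow at r, buy the stock and collect the dividends, short the forward).
Profit at T = |F_mkt − F*| = |33.28 − 32.8929| = A$0.39 per share

A$0.39 per share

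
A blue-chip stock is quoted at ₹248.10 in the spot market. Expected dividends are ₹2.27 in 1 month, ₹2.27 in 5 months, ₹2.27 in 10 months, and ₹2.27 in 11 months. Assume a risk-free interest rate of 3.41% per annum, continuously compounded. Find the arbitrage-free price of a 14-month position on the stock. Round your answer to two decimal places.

PV(dividends) I = 2.27·e^(−0.0341·1/12) + 2.27·e^(−0.0341·5/12) + 2.27·e^(−0.0341·10/12) + 2.27·e^(−0.0341·11/12)
I = 2.2636 + 2.2380 + 2.2064 + 2.2001 = 8.9081
F = (S − I)·e^(rT) = (248.10 − 8.9081) · e^(0.0341·14/12)
= 239.1919 · e^0.039783 = 239.1919 × 1.040585 = ₹248.90

₹248.90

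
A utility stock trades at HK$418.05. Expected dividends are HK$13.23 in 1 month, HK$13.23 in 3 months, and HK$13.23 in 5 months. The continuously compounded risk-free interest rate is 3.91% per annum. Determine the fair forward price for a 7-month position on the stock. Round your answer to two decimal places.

HK$387.48

PV(dividends) I = 13.23·e^(−0.0391·1/12) + 13.23·e^(−0.0391·3/12) + 13.23·e^(−0.0391·5/12)
I = 13.1870 + 13.1013 + 13.0162 = 39.3045
F = (S − I)·e^(rT) = (418.05 − 39.3045) · e^(0.0391·7/12)
= 378.7455 · e^0.022808 = 378.7455 × 1.023070 = HK$387.48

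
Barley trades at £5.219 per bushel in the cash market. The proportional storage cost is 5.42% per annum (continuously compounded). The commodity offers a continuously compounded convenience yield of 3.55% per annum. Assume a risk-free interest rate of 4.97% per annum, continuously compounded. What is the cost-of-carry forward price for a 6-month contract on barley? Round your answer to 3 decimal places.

Net carry = r + u − y = 0.0497 + 0.0542 − 0.0355 = 0.0684
F = S·e^((r+u−y)T) = 5.219 · e^(0.0684 × 6/12) = 5.219 · e^0.034200
= 5.219 × 1.034792 = £5.401 per bushel

£5.401 per bushel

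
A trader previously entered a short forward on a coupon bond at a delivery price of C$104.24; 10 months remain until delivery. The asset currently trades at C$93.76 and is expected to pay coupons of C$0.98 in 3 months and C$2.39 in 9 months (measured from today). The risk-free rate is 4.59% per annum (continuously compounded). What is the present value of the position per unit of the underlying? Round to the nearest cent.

C$9.85

PV(remaining coupons) I = 0.98·e^(−0.0459·3/12) + 2.39·e^(−0.0459·9/12) = 3.2779
Current forward F = (S − I)·e^(rT) = (93.76 − 3.2779)·e^(0.0459·10/12) = 90.4821 × 1.038991 = 94.0101
Value (long) = (F − K)·e^(−rT) = (94.0101 − 104.24) × 0.962472 = -9.8460
Short position value = −(long value) = C$9.85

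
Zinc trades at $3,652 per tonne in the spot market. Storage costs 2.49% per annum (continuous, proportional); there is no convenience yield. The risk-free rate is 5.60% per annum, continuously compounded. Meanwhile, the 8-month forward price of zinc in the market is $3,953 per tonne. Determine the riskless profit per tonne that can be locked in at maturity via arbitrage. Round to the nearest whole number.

Fair forward: F* = S·e^(carry·T), with carry = (r + u) = 0.0560 + 0.0249 = 0.0809
F* = 3652 · e^(0.0809 × 8/12) = 3652 · e^0.053933 = 3652 × 1.055414 = $3854.3719
Market $3953 > fair $3854.3719: forward overpriced → cash-and-carry (buy spot, short the forward).
At maturity, profit = |F_mkt − F*| = |3953 − 3854.3719| = $99 per tonne

$99 per tonne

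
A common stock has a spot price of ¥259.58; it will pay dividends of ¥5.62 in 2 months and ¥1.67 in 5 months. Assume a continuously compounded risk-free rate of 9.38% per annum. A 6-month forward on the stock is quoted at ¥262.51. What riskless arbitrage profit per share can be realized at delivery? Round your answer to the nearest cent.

¥2.05 per share

PV(dividends) I = 5.62·e^(−0.0938·2/12) + 1.67·e^(−0.0938·5/12) = 7.1388
Fair forward F* = (S − I)·e^(rT) = (259.58 − 7.1388)·e^0.046900 = 252.4412 × 1.048017 = 264.5627
Market ¥262.51 < fair 264.5627: forward underpriced → reverse cash-and-carry (short the stock, invest proceeds at r, pay the dividends, go long the forward).
Profit at T = |F_mkt − F*| = |262.51 − 264.5627| = ¥2.05 per share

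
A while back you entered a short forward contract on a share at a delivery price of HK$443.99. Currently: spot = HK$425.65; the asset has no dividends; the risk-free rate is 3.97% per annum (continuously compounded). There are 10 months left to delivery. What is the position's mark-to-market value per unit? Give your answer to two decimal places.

Current fair forward for the remaining 10 months: F = S·e^(r·T), r = 0.0397
F = 425.65 · e^(0.0397 × 10/12) = 425.65 × 1.033637 = 439.9676
Value of long forward = (F − K)·e^(−rT) = (439.9676 − 443.99) · e^(−0.0397·10/12)
= -4.0224 × 0.967458 = -3.89
Short position value = −(long value) = HK$3.89

HK$3.89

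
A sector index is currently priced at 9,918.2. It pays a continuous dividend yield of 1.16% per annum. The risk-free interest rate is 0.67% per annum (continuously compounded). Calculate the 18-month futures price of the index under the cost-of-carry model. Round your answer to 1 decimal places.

F = S·e^((r − q)T) = 9918.2 · e^((0.0067 − 0.0116) × 18/12)
= 9918.2 · e^-0.007350 = 9918.2 × 0.992677
F = 9,845.6

9,845.6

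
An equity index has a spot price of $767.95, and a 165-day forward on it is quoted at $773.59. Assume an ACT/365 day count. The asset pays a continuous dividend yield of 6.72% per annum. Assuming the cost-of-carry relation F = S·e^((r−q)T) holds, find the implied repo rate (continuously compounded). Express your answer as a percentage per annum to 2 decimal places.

From F = S·e^((r−q)T): (r − q) = ln(F/S)/T
ln(773.59/767.95) = ln(1.007344) = 0.007317
(r − q) = 0.007317 / (165/365) = 0.016186
r = ln(F/S)/T + q = 0.016186 + 0.0672 = 0.083386
r = 8.34%

8.34%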